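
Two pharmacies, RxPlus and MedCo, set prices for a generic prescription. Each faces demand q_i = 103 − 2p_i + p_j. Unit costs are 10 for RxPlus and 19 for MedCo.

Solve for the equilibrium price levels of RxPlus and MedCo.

42.2, 45.8

RxPlus's profit: π = (p_{RxPlus} − 10)(103 − 2p_{RxPlus} + p_{MedCo}).
∂π/∂p_{RxPlus} = 123 − 4p_{RxPlus} + p_{MedCo} = 0 ⇒ p_{RxPlus} = 30.75 + 0.25p_{MedCo}.
Similarly p_{MedCo} = 35.25 + 0.25p_{RxPlus}.
Substituting the second reaction function into the first: p_{RxPlus} = 30.75 + 0.25(35.25 + 0.25p_{RxPlus}), which gives 0.9375p_{RxPlus} = 39.5625 ⇒ p_{RxPlus} = 42.2.
Then p_{MedCo} = 35.25 + 0.25·42.2 = 45.8.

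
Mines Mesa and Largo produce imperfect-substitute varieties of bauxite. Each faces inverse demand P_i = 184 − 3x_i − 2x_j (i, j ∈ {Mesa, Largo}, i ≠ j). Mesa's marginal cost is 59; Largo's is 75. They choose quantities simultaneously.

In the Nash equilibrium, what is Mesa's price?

108.875

Mine Mesa's profit: π = x_{Mesa}(184 − 3x_{Mesa} − 2x_{Largo}) − 59x_{Mesa}.
∂π/∂x_{Mesa} = 125 − 6x_{Mesa} − 2x_{Largo} = 0 ⇒ x_{Mesa} = 125/6 − (1/3)x_{Largo}.
Similarly x_{Largo} = 109/6 − (1/3)x_{Mesa}.
Solving the two reaction functions simultaneously: (1 − (−1/3)(−1/3))x_{Mesa} = 125/6 − (1/3)·(109/6), so (8/9)x_{Mesa} = 133/9 and x_{Mesa} = 16.625.
Then x_{Largo} = 109/6 − (1/3)·16.625 = 12.625.
P_{Mesa} = 184 − 3·16.625 − 2·12.625 = 108.875.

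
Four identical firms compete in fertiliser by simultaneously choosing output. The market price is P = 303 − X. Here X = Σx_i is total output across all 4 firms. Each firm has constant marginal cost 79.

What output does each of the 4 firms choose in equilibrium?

A representative firm's profit is π_i = x_i(303 − X) − 79x_i, with X = x_i + Σ_{j≠i} x_j.
First-order condition: 224 − 2x_i − Σ_{j≠i} x_j = 0.
With identical firms, set every x_j = x: then 224 − 2x − 3x = 0, i.e. x = 224/5 = 44.8.

44.8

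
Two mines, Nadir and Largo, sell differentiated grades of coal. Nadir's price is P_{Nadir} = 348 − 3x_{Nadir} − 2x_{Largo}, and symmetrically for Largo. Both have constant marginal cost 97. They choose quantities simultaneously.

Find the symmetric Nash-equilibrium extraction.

31.375

Mine Nadir's profit: π = x_{Nadir}(348 − 3x_{Nadir} − 2x_{Largo}) − 97x_{Nadir}.
∂π/∂x_{Nadir} = 251 − 6x_{Nadir} − 2x_{Largo} = 0 ⇒ x_{Nadir} = 251/6 − (1/3)x_{Largo}.
Setting x_{Nadir} = x_{Largo} in the reaction function: x_{Nadir} = 251/6 − (1/3)x_{Nadir}, so x_{Nadir} = (251/6) / (4/3) = 31.375.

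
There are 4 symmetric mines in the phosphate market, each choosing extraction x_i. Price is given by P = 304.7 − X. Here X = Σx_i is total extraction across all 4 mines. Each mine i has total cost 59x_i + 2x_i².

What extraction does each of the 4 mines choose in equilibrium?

27.3

A representative mine's profit is π_i = x_i(304.7 − X) − 59x_i − 2x_i², with X = x_i + Σ_{j≠i} x_j.
First-order condition: 245.7 − 6x_i − Σ_{j≠i} x_j = 0.
With identical mines, set every x_j = x: then 245.7 − 6x − 3x = 0, i.e. x = 245.7/9 = 27.3.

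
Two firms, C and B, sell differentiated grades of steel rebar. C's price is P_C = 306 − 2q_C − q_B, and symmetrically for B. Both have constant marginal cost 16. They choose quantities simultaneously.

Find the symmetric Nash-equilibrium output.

Firm C's profit: π = q_C(306 − 2q_C − q_B) − 16q_C.
∂π/∂q_C = 290 − 4q_C − q_B = 0 ⇒ q_C = 72.5 − 0.25q_B.
Setting q_C = q_B in the reaction function: q_C = 72.5 − 0.25q_C, so q_C = 72.5 / 1.25 = 58.

58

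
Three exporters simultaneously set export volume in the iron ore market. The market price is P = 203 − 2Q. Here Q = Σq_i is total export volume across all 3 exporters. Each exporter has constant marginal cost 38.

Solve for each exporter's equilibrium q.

20.625

A representative exporter's profit is π_i = q_i(203 − 2Q) − 38q_i, with Q = q_i + Σ_{j≠i} q_j.
First-order condition: 165 − 4q_i − 2Σ_{j≠i} q_j = 0.
With identical exporters, set every q_j = q: then 165 − 4q − 4q = 0, i.e. q = 165/8 = 20.625.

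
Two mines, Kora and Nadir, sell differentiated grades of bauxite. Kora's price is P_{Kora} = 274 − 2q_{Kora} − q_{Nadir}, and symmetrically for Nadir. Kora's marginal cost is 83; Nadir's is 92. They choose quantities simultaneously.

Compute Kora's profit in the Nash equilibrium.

Mine Kora's profit: π = q_{Kora}(274 − 2q_{Kora} − q_{Nadir}) − 83q_{Kora}.
∂π/∂q_{Kora} = 191 − 4q_{Kora} − q_{Nadir} = 0 ⇒ q_{Kora} = 47.75 − 0.25q_{Nadir}.
Similarly q_{Nadir} = 45.5 − 0.25q_{Kora}.
Plugging q_{Nadir} into Kora's best response: q_{Kora} = 47.75 − 0.25(45.5 − 0.25q_{Kora}) ⇒ 0.9375q_{Kora} = 36.375, so q_{Kora} = 38.8.
Then q_{Nadir} = 45.5 − 0.25·38.8 = 35.8.
P_{Kora} = 274 − 2·38.8 − 35.8 = 160.6.
Profit = (160.6 − 83)·38.8 = 3010.88.

3010.88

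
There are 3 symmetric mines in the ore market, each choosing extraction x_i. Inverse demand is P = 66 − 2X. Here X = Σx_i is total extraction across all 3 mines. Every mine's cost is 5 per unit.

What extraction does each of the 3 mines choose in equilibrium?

A representative mine's profit is π_i = x_i(66 − 2X) − 5x_i, with X = x_i + Σ_{j≠i} x_j.
First-order condition: 61 − 4x_i − 2Σ_{j≠i} x_j = 0.
Imposing symmetry (x_j = x for all j) turns Σ_{j≠i} x_j into 2x, so 61 = 8x and x = 7.625.

7.625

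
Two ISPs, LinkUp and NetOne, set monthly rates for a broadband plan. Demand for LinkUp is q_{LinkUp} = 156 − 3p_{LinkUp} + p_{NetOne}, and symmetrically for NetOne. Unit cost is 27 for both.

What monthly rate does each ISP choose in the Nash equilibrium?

47.4

LinkUp's profit: π = (p_{LinkUp} − 27)(156 − 3p_{LinkUp} + p_{NetOne}).
∂π/∂p_{LinkUp} = 237 − 6p_{LinkUp} + p_{NetOne} = 0 ⇒ p_{LinkUp} = 39.5 + (1/6)p_{NetOne}.
By symmetry p_{NetOne} = p_{LinkUp}; substituting into the reaction function, (5/6)p_{LinkUp} = 39.5 and p_{LinkUp} = 47.4.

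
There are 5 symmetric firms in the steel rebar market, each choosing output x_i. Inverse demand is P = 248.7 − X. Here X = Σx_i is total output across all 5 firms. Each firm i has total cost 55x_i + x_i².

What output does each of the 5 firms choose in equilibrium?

24.2125

A representative firm's profit is π_i = x_i(248.7 − X) − 55x_i − x_i², with X = x_i + Σ_{j≠i} x_j.
First-order condition: 193.7 − 4x_i − Σ_{j≠i} x_j = 0.
In a symmetric equilibrium every firm chooses the same x, so Σ_{j≠i} x_j = 4x. The condition becomes 193.7 − 8x = 0, giving x = 193.7/8 = 24.2125.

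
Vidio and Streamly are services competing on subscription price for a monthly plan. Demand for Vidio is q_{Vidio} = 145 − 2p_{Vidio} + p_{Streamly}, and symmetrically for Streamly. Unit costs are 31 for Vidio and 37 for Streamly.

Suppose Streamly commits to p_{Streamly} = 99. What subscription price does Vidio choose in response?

76.5

Vidio's profit: π = (p_{Vidio} − 31)(145 − 2p_{Vidio} + p_{Streamly}).
∂π/∂p_{Vidio} = 207 − 4p_{Vidio} + p_{Streamly} = 0 ⇒ p_{Vidio} = 51.75 + 0.25p_{Streamly}.
At p_{Streamly} = 99: p_{Vidio} = 51.75 + 0.25·99 = 76.5.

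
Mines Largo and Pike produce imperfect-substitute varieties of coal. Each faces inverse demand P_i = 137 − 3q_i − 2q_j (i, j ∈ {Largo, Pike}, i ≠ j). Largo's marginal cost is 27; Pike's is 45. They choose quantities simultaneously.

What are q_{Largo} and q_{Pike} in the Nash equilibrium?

14.875, 10.375

Mine Largo's profit: π = q_{Largo}(137 − 3q_{Largo} − 2q_{Pike}) − 27q_{Largo}.
∂π/∂q_{Largo} = 110 − 6q_{Largo} − 2q_{Pike} = 0 ⇒ q_{Largo} = 55/3 − (1/3)q_{Pike}.
Similarly q_{Pike} = 46/3 − (1/3)q_{Largo}.
Plugging q_{Pike} into Largo's best response: q_{Largo} = 55/3 − (1/3)(46/3 − (1/3)q_{Largo}) ⇒ (8/9)q_{Largo} = 119/9, so q_{Largo} = 14.875.
Then q_{Pike} = 46/3 − (1/3)·14.875 = 10.375.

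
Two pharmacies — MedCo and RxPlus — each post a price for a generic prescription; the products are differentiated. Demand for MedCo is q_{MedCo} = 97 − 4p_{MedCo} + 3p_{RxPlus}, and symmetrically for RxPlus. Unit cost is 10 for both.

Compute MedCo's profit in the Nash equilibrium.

MedCo's profit: π = (p_{MedCo} − 10)(97 − 4p_{MedCo} + 3p_{RxPlus}).
∂π/∂p_{MedCo} = 137 − 8p_{MedCo} + 3p_{RxPlus} = 0 ⇒ p_{MedCo} = 17.125 + 0.375p_{RxPlus}.
Setting p_{MedCo} = p_{RxPlus} in the reaction function: p_{MedCo} = 17.125 + 0.375p_{MedCo}, so p_{MedCo} = 17.125 / 0.625 = 27.4.
q_{MedCo} = 97 − 4·27.4 + 3·27.4 = 69.6.
Profit = (27.4 − 10)·69.6 = 1211.04.

1211.04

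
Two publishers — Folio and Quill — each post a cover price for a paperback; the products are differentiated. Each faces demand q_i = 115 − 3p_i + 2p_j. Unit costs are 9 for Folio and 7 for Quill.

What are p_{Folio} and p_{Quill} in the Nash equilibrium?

35.125, 34.375

Folio's profit: π = (p_{Folio} − 9)(115 − 3p_{Folio} + 2p_{Quill}).
∂π/∂p_{Folio} = 142 − 6p_{Folio} + 2p_{Quill} = 0 ⇒ p_{Folio} = 71/3 + (1/3)p_{Quill}.
Similarly p_{Quill} = 68/3 + (1/3)p_{Folio}.
Plugging p_{Quill} into Folio's best response: p_{Folio} = 71/3 + (1/3)(68/3 + (1/3)p_{Folio}) ⇒ (8/9)p_{Folio} = 281/9, so p_{Folio} = 35.125.
Then p_{Quill} = 68/3 + (1/3)·35.125 = 34.375.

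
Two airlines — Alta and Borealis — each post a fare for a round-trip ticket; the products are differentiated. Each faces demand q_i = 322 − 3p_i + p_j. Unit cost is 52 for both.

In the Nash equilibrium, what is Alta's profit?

Alta's profit: π = (p_{Alta} − 52)(322 − 3p_{Alta} + p_{Borealis}).
∂π/∂p_{Alta} = 478 − 6p_{Alta} + p_{Borealis} = 0 ⇒ p_{Alta} = 239/3 + (1/6)p_{Borealis}.
By symmetry p_{Borealis} = p_{Alta}; substituting into the reaction function, (5/6)p_{Alta} = 239/3 and p_{Alta} = 95.6.
q_{Alta} = 322 − 3·95.6 + 95.6 = 130.8.
Profit = (95.6 − 52)·130.8 = 5702.88.

5702.88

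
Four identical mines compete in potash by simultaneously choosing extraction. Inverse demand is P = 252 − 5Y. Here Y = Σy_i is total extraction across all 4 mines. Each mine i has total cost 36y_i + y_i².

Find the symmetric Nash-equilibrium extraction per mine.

8

A representative mine's profit is π_i = y_i(252 − 5Y) − 36y_i − y_i², with Y = y_i + Σ_{j≠i} y_j.
First-order condition: 216 − 12y_i − 5Σ_{j≠i} y_j = 0.
In a symmetric equilibrium every mine chooses the same y, so Σ_{j≠i} y_j = 3y. The condition becomes 216 − 27y = 0, giving y = 216/27 = 8.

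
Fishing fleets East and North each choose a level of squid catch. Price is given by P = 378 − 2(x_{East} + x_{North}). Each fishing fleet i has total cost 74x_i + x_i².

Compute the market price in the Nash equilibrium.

Fishing fleet East's profit: π = x_{East}(378 − 2(x_{East} + x_{North})) − 74x_{East} − x_{East}².
∂π/∂x_{East} = 304 − 6x_{East} − 2x_{North} = 0, so x_{East} = 152/3 − (1/3)x_{North}.
By symmetry x_{North} = x_{East}; substituting into the reaction function, (4/3)x_{East} = 152/3 and x_{East} = 38.
Equilibrium price: P = 378 − 2·76 = 226.

226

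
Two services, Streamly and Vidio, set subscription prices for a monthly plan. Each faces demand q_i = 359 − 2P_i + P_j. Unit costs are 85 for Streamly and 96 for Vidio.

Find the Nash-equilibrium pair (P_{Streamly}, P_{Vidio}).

177.8, 182.2

Streamly's profit: π = (P_{Streamly} − 85)(359 − 2P_{Streamly} + P_{Vidio}).
∂π/∂P_{Streamly} = 529 − 4P_{Streamly} + P_{Vidio} = 0 ⇒ P_{Streamly} = 132.25 + 0.25P_{Vidio}.
Similarly P_{Vidio} = 137.75 + 0.25P_{Streamly}.
Plugging P_{Vidio} into Streamly's best response: P_{Streamly} = 132.25 + 0.25(137.75 + 0.25P_{Streamly}) ⇒ 0.9375P_{Streamly} = 166.6875, so P_{Streamly} = 177.8.
Then P_{Vidio} = 137.75 + 0.25·177.8 = 182.2.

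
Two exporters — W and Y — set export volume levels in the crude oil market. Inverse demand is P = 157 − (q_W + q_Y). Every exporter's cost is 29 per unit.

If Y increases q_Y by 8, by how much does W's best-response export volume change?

Exporter W's profit: π = q_W(157 − (q_W + q_Y)) − 29q_W.
∂π/∂q_W = 128 − 2q_W − q_Y = 0, so q_W = 64 − 0.5q_Y.
The reaction-function slope is −0.5, so an 8-unit rise in q_Y moves q_W by −0.5 × 8 = −4. W's best response falls — the actions are strategic substitutes.

-4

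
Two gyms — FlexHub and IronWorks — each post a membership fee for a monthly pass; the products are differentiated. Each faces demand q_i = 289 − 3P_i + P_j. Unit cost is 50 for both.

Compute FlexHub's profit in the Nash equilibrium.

4286.52

FlexHub's profit: π = (P_{FlexHub} − 50)(289 − 3P_{FlexHub} + P_{IronWorks}).
∂π/∂P_{FlexHub} = 439 − 6P_{FlexHub} + P_{IronWorks} = 0 ⇒ P_{FlexHub} = 439/6 + (1/6)P_{IronWorks}.
The game is symmetric, so in equilibrium P_{IronWorks} = P_{FlexHub}: the reaction function gives (5/6)P_{FlexHub} = 439/6, hence P_{FlexHub} = 87.8.
q_{FlexHub} = 289 − 3·87.8 + 87.8 = 113.4.
Profit = (87.8 − 50)·113.4 = 4286.52.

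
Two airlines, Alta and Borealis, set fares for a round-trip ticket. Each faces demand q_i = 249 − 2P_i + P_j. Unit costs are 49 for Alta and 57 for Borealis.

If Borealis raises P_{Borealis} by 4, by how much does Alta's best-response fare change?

1

Alta's profit: π = (P_{Alta} − 49)(249 − 2P_{Alta} + P_{Borealis}).
∂π/∂P_{Alta} = 347 − 4P_{Alta} + P_{Borealis} = 0 ⇒ P_{Alta} = 86.75 + 0.25P_{Borealis}.
The reaction-function slope is 0.25, so a 4-unit rise in P_{Borealis} moves P_{Alta} by 0.25 × 4 = 1. Alta's best response rises — the actions are strategic complements.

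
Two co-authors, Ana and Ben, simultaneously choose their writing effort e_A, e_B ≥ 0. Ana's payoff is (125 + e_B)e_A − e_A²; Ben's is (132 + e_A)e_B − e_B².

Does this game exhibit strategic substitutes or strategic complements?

Expanding Ana's payoff: 125e_A + e_Be_A − e_A².
∂π/∂e_A = 125 + e_B − 2e_A = 0, so e_A = 62.5 + 0.5e_B.
The best-response slope de_A/de_B = 0.5 > 0: the reaction function is upward-sloping, so the choices are strategic complements.

strategic complements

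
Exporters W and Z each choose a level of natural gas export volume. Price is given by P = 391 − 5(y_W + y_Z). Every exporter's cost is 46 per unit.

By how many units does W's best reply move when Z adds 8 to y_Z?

Exporter W's profit: π = y_W(391 − 5(y_W + y_Z)) − 46y_W.
∂π/∂y_W = 345 − 10y_W − 5y_Z = 0, so y_W = 34.5 − 0.5y_Z.
The reaction-function slope is −0.5, so an 8-unit rise in y_Z moves y_W by −0.5 × 8 = −4. W's best response falls — the actions are strategic substitutes.

-4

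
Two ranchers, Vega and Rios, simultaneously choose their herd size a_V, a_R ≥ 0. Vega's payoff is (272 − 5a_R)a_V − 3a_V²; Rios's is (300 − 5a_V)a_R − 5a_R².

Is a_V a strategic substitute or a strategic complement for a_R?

strategic substitutes

Expanding Vega's payoff: 272a_V − 5a_Ra_V − 3a_V².
∂π/∂a_V = 272 − 5a_R − 6a_V = 0, so a_V = 136/3 − (5/6)a_R.
The best-response slope da_V/da_R = −5/6 < 0: the reaction function is downward-sloping, so the choices are strategic substitutes.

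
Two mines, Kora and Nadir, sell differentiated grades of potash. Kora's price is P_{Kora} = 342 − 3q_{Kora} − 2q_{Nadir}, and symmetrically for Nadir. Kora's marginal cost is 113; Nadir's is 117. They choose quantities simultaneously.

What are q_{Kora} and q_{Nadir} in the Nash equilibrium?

28.875, 27.875

Mine Kora's profit: π = q_{Kora}(342 − 3q_{Kora} − 2q_{Nadir}) − 113q_{Kora}.
∂π/∂q_{Kora} = 229 − 6q_{Kora} − 2q_{Nadir} = 0 ⇒ q_{Kora} = 229/6 − (1/3)q_{Nadir}.
Similarly q_{Nadir} = 37.5 − (1/3)q_{Kora}.
Substituting the second reaction function into the first: q_{Kora} = 229/6 − (1/3)(37.5 − (1/3)q_{Kora}), which gives (8/9)q_{Kora} = 77/3 ⇒ q_{Kora} = 28.875.
Then q_{Nadir} = 37.5 − (1/3)·28.875 = 27.875.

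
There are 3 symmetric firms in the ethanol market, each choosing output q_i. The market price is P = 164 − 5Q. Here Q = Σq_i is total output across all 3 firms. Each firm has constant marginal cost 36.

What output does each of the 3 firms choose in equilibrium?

6.4

A representative firm's profit is π_i = q_i(164 − 5Q) − 36q_i, with Q = q_i + Σ_{j≠i} q_j.
First-order condition: 128 − 10q_i − 5Σ_{j≠i} q_j = 0.
With identical firms, set every q_j = q: then 128 − 10q − 10q = 0, i.e. q = 128/20 = 6.4.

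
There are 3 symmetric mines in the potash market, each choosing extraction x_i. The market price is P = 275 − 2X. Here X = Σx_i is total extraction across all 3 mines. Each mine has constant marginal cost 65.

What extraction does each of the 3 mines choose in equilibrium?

26.25

A representative mine's profit is π_i = x_i(275 − 2X) − 65x_i, with X = x_i + Σ_{j≠i} x_j.
First-order condition: 210 − 4x_i − 2Σ_{j≠i} x_j = 0.
Imposing symmetry (x_j = x for all j) turns Σ_{j≠i} x_j into 2x, so 210 = 8x and x = 26.25.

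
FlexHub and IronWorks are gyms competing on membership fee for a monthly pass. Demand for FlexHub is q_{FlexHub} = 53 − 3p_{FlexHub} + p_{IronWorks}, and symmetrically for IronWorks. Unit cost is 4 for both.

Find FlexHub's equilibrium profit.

243

FlexHub's profit: π = (p_{FlexHub} − 4)(53 − 3p_{FlexHub} + p_{IronWorks}).
∂π/∂p_{FlexHub} = 65 − 6p_{FlexHub} + p_{IronWorks} = 0 ⇒ p_{FlexHub} = 65/6 + (1/6)p_{IronWorks}.
The game is symmetric, so in equilibrium p_{IronWorks} = p_{FlexHub}: the reaction function gives (5/6)p_{FlexHub} = 65/6, hence p_{FlexHub} = 13.
q_{FlexHub} = 53 − 3·13 + 13 = 27.
Profit = (13 − 4)·27 = 243.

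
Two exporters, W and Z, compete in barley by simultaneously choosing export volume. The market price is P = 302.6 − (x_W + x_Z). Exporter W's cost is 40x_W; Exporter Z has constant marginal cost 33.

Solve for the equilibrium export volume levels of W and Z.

85.2, 92.2

Exporter W's profit: π = x_W(302.6 − (x_W + x_Z)) − 40x_W.
∂π/∂x_W = 262.6 − 2x_W − x_Z = 0, so x_W = 131.3 − 0.5x_Z.
By the same steps for Z: x_Z = 134.8 − 0.5x_W.
Solving the two reaction functions simultaneously: (1 − (−0.5)(−0.5))x_W = 131.3 − 0.5·134.8, so 0.75x_W = 63.9 and x_W = 85.2.
Then x_Z = 134.8 − 0.5·85.2 = 92.2.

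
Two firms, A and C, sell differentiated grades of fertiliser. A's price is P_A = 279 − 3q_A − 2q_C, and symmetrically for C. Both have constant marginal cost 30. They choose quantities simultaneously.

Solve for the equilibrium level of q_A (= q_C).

31.125

Firm A's profit: π = q_A(279 − 3q_A − 2q_C) − 30q_A.
∂π/∂q_A = 249 − 6q_A − 2q_C = 0 ⇒ q_A = 41.5 − (1/3)q_C.
The game is symmetric, so in equilibrium q_C = q_A: the reaction function gives (4/3)q_A = 41.5, hence q_A = 31.125.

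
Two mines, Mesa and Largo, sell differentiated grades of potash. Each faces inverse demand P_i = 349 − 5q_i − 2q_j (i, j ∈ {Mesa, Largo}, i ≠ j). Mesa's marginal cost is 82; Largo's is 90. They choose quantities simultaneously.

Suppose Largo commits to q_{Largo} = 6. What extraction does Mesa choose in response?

25.5

Mine Mesa's profit: π = q_{Mesa}(349 − 5q_{Mesa} − 2q_{Largo}) − 82q_{Mesa}.
∂π/∂q_{Mesa} = 267 − 10q_{Mesa} − 2q_{Largo} = 0 ⇒ q_{Mesa} = 26.7 − 0.2q_{Largo}.
At q_{Largo} = 6: q_{Mesa} = 26.7 − 0.2·6 = 25.5.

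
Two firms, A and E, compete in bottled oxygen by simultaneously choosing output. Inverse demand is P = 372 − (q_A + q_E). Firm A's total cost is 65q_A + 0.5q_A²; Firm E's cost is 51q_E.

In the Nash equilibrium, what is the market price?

182.2

Firm A's profit: π = q_A(372 − (q_A + q_E)) − 65q_A − 0.5q_A².
∂π/∂q_A = 307 − 3q_A − q_E = 0, so q_A = 307/3 − (1/3)q_E.
For E: ∂π/∂q_E = 321 − 2q_E − q_A = 0 ⇒ q_E = 160.5 − 0.5q_A.
Substituting the second reaction function into the first: q_A = 307/3 − (1/3)(160.5 − 0.5q_A), which gives (5/6)q_A = 293/6 ⇒ q_A = 58.6.
Then q_E = 160.5 − 0.5·58.6 = 131.2.
Equilibrium price: P = 372 − 189.8 = 182.2.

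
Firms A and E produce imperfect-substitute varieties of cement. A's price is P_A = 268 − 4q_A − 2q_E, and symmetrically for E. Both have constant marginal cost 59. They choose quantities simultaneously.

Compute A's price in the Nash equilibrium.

142.6

Firm A's profit: π = q_A(268 − 4q_A − 2q_E) − 59q_A.
∂π/∂q_A = 209 − 8q_A − 2q_E = 0 ⇒ q_A = 26.125 − 0.25q_E.
The game is symmetric, so in equilibrium q_E = q_A: the reaction function gives 1.25q_A = 26.125, hence q_A = 20.9.
P_A = 268 − 4·20.9 − 2·20.9 = 142.6.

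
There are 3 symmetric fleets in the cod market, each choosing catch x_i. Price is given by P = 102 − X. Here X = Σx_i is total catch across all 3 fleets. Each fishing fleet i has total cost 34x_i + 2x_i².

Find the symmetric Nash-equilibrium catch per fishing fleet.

A representative fishing fleet's profit is π_i = x_i(102 − X) − 34x_i − 2x_i², with X = x_i + Σ_{j≠i} x_j.
First-order condition: 68 − 6x_i − Σ_{j≠i} x_j = 0.
With identical fishing fleets, set every x_j = x: then 68 − 6x − 2x = 0, i.e. x = 68/8 = 8.5.

8.5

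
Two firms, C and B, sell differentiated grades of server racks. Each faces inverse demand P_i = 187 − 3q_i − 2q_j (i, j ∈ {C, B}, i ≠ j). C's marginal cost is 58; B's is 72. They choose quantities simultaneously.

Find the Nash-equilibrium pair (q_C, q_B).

Firm C's profit: π = q_C(187 − 3q_C − 2q_B) − 58q_C.
∂π/∂q_C = 129 − 6q_C − 2q_B = 0 ⇒ q_C = 21.5 − (1/3)q_B.
Similarly q_B = 115/6 − (1/3)q_C.
Plugging q_B into C's best response: q_C = 21.5 − (1/3)(115/6 − (1/3)q_C) ⇒ (8/9)q_C = 136/9, so q_C = 17.
Then q_B = 115/6 − (1/3)·17 = 13.5.

17, 13.5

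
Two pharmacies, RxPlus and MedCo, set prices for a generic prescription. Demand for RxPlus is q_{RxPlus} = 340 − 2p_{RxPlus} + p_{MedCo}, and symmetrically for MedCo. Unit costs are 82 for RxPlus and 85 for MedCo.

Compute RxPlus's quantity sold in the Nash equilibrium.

RxPlus's profit: π = (p_{RxPlus} − 82)(340 − 2p_{RxPlus} + p_{MedCo}).
∂π/∂p_{RxPlus} = 504 − 4p_{RxPlus} + p_{MedCo} = 0 ⇒ p_{RxPlus} = 126 + 0.25p_{MedCo}.
Similarly p_{MedCo} = 127.5 + 0.25p_{RxPlus}.
Substituting the second reaction function into the first: p_{RxPlus} = 126 + 0.25(127.5 + 0.25p_{RxPlus}), which gives 0.9375p_{RxPlus} = 157.875 ⇒ p_{RxPlus} = 168.4.
Then p_{MedCo} = 127.5 + 0.25·168.4 = 169.6.
q_{RxPlus} = 340 − 2·168.4 + 169.6 = 172.8.

172.8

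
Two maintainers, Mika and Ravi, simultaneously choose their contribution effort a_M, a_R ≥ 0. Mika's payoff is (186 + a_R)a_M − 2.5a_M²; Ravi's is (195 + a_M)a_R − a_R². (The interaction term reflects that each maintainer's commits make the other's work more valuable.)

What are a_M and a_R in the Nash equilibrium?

63, 129

Expanding Mika's payoff: 186a_M + a_Ra_M − 2.5a_M².
∂π/∂a_M = 186 + a_R − 5a_M = 0, so a_M = 37.2 + 0.2a_R.
Likewise for Ravi: a_R = 97.5 + 0.5a_M.
Substituting the second reaction function into the first: a_M = 37.2 + 0.2(97.5 + 0.5a_M), which gives 0.9a_M = 56.7 ⇒ a_M = 63.
Then a_R = 97.5 + 0.5·63 = 129.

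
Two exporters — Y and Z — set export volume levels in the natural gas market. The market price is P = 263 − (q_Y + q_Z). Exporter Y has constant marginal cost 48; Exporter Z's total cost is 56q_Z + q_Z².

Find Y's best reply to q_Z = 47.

Exporter Y's profit: π = q_Y(263 − (q_Y + q_Z)) − 48q_Y.
∂π/∂q_Y = 215 − 2q_Y − q_Z = 0, so q_Y = 107.5 − 0.5q_Z.
At q_Z = 47: q_Y = 107.5 − 0.5·47 = 84.

84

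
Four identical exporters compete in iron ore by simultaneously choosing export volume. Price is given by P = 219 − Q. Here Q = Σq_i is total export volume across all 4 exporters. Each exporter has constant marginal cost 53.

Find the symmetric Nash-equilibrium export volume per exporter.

A representative exporter's profit is π_i = q_i(219 − Q) − 53q_i, with Q = q_i + Σ_{j≠i} q_j.
First-order condition: 166 − 2q_i − Σ_{j≠i} q_j = 0.
Imposing symmetry (q_j = q for all j) turns Σ_{j≠i} q_j into 3q, so 166 = 5q and q = 33.2.

33.2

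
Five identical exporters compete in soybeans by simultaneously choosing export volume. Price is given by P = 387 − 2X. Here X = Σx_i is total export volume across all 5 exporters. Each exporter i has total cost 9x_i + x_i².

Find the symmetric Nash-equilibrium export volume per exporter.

27

A representative exporter's profit is π_i = x_i(387 − 2X) − 9x_i − x_i², with X = x_i + Σ_{j≠i} x_j.
First-order condition: 378 − 6x_i − 2Σ_{j≠i} x_j = 0.
With identical exporters, set every x_j = x: then 378 − 6x − 8x = 0, i.e. x = 378/14 = 27.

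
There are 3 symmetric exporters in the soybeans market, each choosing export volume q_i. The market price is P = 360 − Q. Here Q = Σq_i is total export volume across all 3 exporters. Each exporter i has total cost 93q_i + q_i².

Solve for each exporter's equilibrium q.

A representative exporter's profit is π_i = q_i(360 − Q) − 93q_i − q_i², with Q = q_i + Σ_{j≠i} q_j.
First-order condition: 267 − 4q_i − Σ_{j≠i} q_j = 0.
Imposing symmetry (q_j = q for all j) turns Σ_{j≠i} q_j into 2q, so 267 = 6q and q = 44.5.

44.5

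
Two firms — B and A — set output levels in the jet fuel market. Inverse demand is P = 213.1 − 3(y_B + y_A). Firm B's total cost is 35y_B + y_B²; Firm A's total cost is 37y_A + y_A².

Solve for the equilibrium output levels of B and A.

Firm B's profit: π = y_B(213.1 − 3(y_B + y_A)) − 35y_B − y_B².
∂π/∂y_B = 178.1 − 8y_B − 3y_A = 0, so y_B = 22.2625 − 0.375y_A.
By the same steps for A: y_A = 22.0125 − 0.375y_B.
Substituting the second reaction function into the first: y_B = 22.2625 − 0.375(22.0125 − 0.375y_B), which gives (55/64)y_B = 1793/128 ⇒ y_B = 16.3.
Then y_A = 22.0125 − 0.375·16.3 = 15.9.

16.3, 15.9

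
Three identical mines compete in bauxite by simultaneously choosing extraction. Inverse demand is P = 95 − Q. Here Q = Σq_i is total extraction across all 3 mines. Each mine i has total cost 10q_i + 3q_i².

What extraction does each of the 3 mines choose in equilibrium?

8.5

A representative mine's profit is π_i = q_i(95 − Q) − 10q_i − 3q_i², with Q = q_i + Σ_{j≠i} q_j.
First-order condition: 85 − 8q_i − Σ_{j≠i} q_j = 0.
Imposing symmetry (q_j = q for all j) turns Σ_{j≠i} q_j into 2q, so 85 = 10q and q = 8.5.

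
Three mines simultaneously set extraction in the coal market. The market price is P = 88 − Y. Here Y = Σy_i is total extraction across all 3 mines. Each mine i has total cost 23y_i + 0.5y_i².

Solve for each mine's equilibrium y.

13

A representative mine's profit is π_i = y_i(88 − Y) − 23y_i − 0.5y_i², with Y = y_i + Σ_{j≠i} y_j.
First-order condition: 65 − 3y_i − Σ_{j≠i} y_j = 0.
Imposing symmetry (y_j = y for all j) turns Σ_{j≠i} y_j into 2y, so 65 = 5y and y = 13.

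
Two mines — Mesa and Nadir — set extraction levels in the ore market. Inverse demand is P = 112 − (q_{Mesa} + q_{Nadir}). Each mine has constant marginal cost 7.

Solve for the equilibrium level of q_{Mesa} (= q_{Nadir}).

Mine Mesa's profit: π = q_{Mesa}(112 − (q_{Mesa} + q_{Nadir})) − 7q_{Mesa}.
∂π/∂q_{Mesa} = 105 − 2q_{Mesa} − q_{Nadir} = 0, so q_{Mesa} = 52.5 − 0.5q_{Nadir}.
By symmetry q_{Nadir} = q_{Mesa}; substituting into the reaction function, 1.5q_{Mesa} = 52.5 and q_{Mesa} = 35.

35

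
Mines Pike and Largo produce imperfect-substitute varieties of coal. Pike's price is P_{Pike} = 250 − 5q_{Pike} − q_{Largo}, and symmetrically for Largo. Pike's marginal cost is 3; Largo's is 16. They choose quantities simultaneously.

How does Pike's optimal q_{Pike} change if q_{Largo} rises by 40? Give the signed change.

-4

Mine Pike's profit: π = q_{Pike}(250 − 5q_{Pike} − q_{Largo}) − 3q_{Pike}.
∂π/∂q_{Pike} = 247 − 10q_{Pike} − q_{Largo} = 0 ⇒ q_{Pike} = 24.7 − 0.1q_{Largo}.
The reaction-function slope is −0.1, so a 40-unit rise in q_{Largo} moves q_{Pike} by −0.1 × 40 = −4. Pike's best response falls — the actions are strategic substitutes.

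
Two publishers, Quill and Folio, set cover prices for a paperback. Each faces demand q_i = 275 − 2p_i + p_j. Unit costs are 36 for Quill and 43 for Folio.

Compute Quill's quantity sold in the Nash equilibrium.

161.2

Quill's profit: π = (p_{Quill} − 36)(275 − 2p_{Quill} + p_{Folio}).
∂π/∂p_{Quill} = 347 − 4p_{Quill} + p_{Folio} = 0 ⇒ p_{Quill} = 86.75 + 0.25p_{Folio}.
Similarly p_{Folio} = 90.25 + 0.25p_{Quill}.
Solving the two reaction functions simultaneously: (1 − (0.25)(0.25))p_{Quill} = 86.75 + 0.25·90.25, so 0.9375p_{Quill} = 109.3125 and p_{Quill} = 116.6.
Then p_{Folio} = 90.25 + 0.25·116.6 = 119.4.
q_{Quill} = 275 − 2·116.6 + 119.4 = 161.2.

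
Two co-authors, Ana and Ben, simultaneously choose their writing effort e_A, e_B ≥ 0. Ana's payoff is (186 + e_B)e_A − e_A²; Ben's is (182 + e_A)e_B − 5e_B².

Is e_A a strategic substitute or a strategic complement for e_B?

strategic complements

Expanding Ana's payoff: 186e_A + e_Be_A − e_A².
∂π/∂e_A = 186 + e_B − 2e_A = 0, so e_A = 93 + 0.5e_B.
The best-response slope de_A/de_B = 0.5 > 0: the reaction function is upward-sloping, so the choices are strategic complements.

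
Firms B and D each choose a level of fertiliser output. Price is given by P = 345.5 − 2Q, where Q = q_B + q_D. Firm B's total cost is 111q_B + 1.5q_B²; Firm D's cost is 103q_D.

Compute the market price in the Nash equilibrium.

Firm B's profit: π = q_B(345.5 − 2(q_B + q_D)) − 111q_B − 1.5q_B².
∂π/∂q_B = 234.5 − 7q_B − 2q_D = 0, so q_B = 33.5 − (2/7)q_D.
For D: ∂π/∂q_D = 242.5 − 4q_D − 2q_B = 0 ⇒ q_D = 60.625 − 0.5q_B.
Solving the two reaction functions simultaneously: (1 − (−2/7)(−0.5))q_B = 33.5 − (2/7)·60.625, so (6/7)q_B = 453/28 and q_B = 18.875.
Then q_D = 60.625 − 0.5·18.875 = 51.1875.
Equilibrium price: P = 345.5 − 2·70.0625 = 205.375.

205.375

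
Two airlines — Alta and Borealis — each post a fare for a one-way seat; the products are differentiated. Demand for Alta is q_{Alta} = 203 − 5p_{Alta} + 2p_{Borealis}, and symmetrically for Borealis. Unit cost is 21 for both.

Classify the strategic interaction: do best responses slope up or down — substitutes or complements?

Alta's profit: π = (p_{Alta} − 21)(203 − 5p_{Alta} + 2p_{Borealis}).
∂π/∂p_{Alta} = 308 − 10p_{Alta} + 2p_{Borealis} = 0 ⇒ p_{Alta} = 30.8 + 0.2p_{Borealis}.
The best-response slope dp_{Alta}/dp_{Borealis} = 0.2 > 0: the reaction function is upward-sloping, so the choices are strategic complements.

strategic complements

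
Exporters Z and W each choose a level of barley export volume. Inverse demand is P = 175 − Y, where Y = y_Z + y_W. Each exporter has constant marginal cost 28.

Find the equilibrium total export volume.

Exporter Z's profit: π = y_Z(175 − (y_Z + y_W)) − 28y_Z.
∂π/∂y_Z = 147 − 2y_Z − y_W = 0, so y_Z = 73.5 − 0.5y_W.
Setting y_Z = y_W in the reaction function: y_Z = 73.5 − 0.5y_Z, so y_Z = 73.5 / 1.5 = 49.
Total export volume: 49 + 49 = 98.

98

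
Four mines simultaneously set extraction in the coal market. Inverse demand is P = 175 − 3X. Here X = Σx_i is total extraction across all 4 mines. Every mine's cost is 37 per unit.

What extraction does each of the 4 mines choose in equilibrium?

A representative mine's profit is π_i = x_i(175 − 3X) − 37x_i, with X = x_i + Σ_{j≠i} x_j.
First-order condition: 138 − 6x_i − 3Σ_{j≠i} x_j = 0.
With identical mines, set every x_j = x: then 138 − 6x − 9x = 0, i.e. x = 138/15 = 9.2.

9.2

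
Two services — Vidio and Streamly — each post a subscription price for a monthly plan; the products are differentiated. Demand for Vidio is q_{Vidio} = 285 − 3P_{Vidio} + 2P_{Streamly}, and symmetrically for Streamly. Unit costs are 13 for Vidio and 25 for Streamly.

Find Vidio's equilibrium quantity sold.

210.75

Vidio's profit: π = (P_{Vidio} − 13)(285 − 3P_{Vidio} + 2P_{Streamly}).
∂π/∂P_{Vidio} = 324 − 6P_{Vidio} + 2P_{Streamly} = 0 ⇒ P_{Vidio} = 54 + (1/3)P_{Streamly}.
Similarly P_{Streamly} = 60 + (1/3)P_{Vidio}.
Solving the two reaction functions simultaneously: (1 − (1/3)(1/3))P_{Vidio} = 54 + (1/3)·60, so (8/9)P_{Vidio} = 74 and P_{Vidio} = 83.25.
Then P_{Streamly} = 60 + (1/3)·83.25 = 87.75.
q_{Vidio} = 285 − 3·83.25 + 2·87.75 = 210.75.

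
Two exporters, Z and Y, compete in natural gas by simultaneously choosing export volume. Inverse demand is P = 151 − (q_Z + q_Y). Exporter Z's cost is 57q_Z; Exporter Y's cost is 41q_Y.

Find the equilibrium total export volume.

68

Exporter Z's profit: π = q_Z(151 − (q_Z + q_Y)) − 57q_Z.
∂π/∂q_Z = 94 − 2q_Z − q_Y = 0, so q_Z = 47 − 0.5q_Y.
By the same steps for Y: q_Y = 55 − 0.5q_Z.
Substituting the second reaction function into the first: q_Z = 47 − 0.5(55 − 0.5q_Z), which gives 0.75q_Z = 19.5 ⇒ q_Z = 26.
Then q_Y = 55 − 0.5·26 = 42.
Total export volume: 26 + 42 = 68.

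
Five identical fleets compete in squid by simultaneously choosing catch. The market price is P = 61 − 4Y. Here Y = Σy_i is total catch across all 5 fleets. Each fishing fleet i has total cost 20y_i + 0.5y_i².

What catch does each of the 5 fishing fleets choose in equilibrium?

1.64

A representative fishing fleet's profit is π_i = y_i(61 − 4Y) − 20y_i − 0.5y_i², with Y = y_i + Σ_{j≠i} y_j.
First-order condition: 41 − 9y_i − 4Σ_{j≠i} y_j = 0.
In a symmetric equilibrium every fishing fleet chooses the same y, so Σ_{j≠i} y_j = 4y. The condition becomes 41 − 25y = 0, giving y = 41/25 = 1.64.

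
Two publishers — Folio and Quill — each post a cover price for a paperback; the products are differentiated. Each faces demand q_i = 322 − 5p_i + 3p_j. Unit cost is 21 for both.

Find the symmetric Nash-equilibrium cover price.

Folio's profit: π = (p_{Folio} − 21)(322 − 5p_{Folio} + 3p_{Quill}).
∂π/∂p_{Folio} = 427 − 10p_{Folio} + 3p_{Quill} = 0 ⇒ p_{Folio} = 42.7 + 0.3p_{Quill}.
Setting p_{Folio} = p_{Quill} in the reaction function: p_{Folio} = 42.7 + 0.3p_{Folio}, so p_{Folio} = 42.7 / 0.7 = 61.

61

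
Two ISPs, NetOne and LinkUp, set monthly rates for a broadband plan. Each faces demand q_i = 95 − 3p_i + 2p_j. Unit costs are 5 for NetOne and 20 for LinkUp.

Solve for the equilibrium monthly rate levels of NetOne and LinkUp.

NetOne's profit: π = (p_{NetOne} − 5)(95 − 3p_{NetOne} + 2p_{LinkUp}).
∂π/∂p_{NetOne} = 110 − 6p_{NetOne} + 2p_{LinkUp} = 0 ⇒ p_{NetOne} = 55/3 + (1/3)p_{LinkUp}.
Similarly p_{LinkUp} = 155/6 + (1/3)p_{NetOne}.
Solving the two reaction functions simultaneously: (1 − (1/3)(1/3))p_{NetOne} = 55/3 + (1/3)·(155/6), so (8/9)p_{NetOne} = 485/18 and p_{NetOne} = 30.3125.
Then p_{LinkUp} = 155/6 + (1/3)·30.3125 = 35.9375.

30.3125, 35.9375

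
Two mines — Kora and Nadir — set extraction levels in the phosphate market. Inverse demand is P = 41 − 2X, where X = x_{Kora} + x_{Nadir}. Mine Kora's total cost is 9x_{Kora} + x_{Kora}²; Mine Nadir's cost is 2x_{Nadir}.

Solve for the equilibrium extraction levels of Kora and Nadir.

Mine Kora's profit: π = x_{Kora}(41 − 2(x_{Kora} + x_{Nadir})) − 9x_{Kora} − x_{Kora}².
∂π/∂x_{Kora} = 32 − 6x_{Kora} − 2x_{Nadir} = 0, so x_{Kora} = 16/3 − (1/3)x_{Nadir}.
For Nadir: ∂π/∂x_{Nadir} = 39 − 4x_{Nadir} − 2x_{Kora} = 0 ⇒ x_{Nadir} = 9.75 − 0.5x_{Kora}.
Solving the two reaction functions simultaneously: (1 − (−1/3)(−0.5))x_{Kora} = 16/3 − (1/3)·9.75, so (5/6)x_{Kora} = 25/12 and x_{Kora} = 2.5.
Then x_{Nadir} = 9.75 − 0.5·2.5 = 8.5.

2.5, 8.5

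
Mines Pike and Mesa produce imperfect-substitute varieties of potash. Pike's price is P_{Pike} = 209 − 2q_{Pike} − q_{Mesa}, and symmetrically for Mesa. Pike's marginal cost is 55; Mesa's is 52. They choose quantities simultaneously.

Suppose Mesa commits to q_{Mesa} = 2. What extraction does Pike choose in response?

38

Mine Pike's profit: π = q_{Pike}(209 − 2q_{Pike} − q_{Mesa}) − 55q_{Pike}.
∂π/∂q_{Pike} = 154 − 4q_{Pike} − q_{Mesa} = 0 ⇒ q_{Pike} = 38.5 − 0.25q_{Mesa}.
At q_{Mesa} = 2: q_{Pike} = 38.5 − 0.25·2 = 38.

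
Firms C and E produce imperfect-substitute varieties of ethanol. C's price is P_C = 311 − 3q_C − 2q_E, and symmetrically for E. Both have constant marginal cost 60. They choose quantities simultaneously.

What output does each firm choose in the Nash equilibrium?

Firm C's profit: π = q_C(311 − 3q_C − 2q_E) − 60q_C.
∂π/∂q_C = 251 − 6q_C − 2q_E = 0 ⇒ q_C = 251/6 − (1/3)q_E.
By symmetry q_E = q_C; substituting into the reaction function, (4/3)q_C = 251/6 and q_C = 31.375.

31.375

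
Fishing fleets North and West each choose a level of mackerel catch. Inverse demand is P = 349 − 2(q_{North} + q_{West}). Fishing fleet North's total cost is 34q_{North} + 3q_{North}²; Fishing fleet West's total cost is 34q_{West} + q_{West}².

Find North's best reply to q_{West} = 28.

25.9

Fishing fleet North's profit: π = q_{North}(349 − 2(q_{North} + q_{West})) − 34q_{North} − 3q_{North}².
∂π/∂q_{North} = 315 − 10q_{North} − 2q_{West} = 0, so q_{North} = 31.5 − 0.2q_{West}.
At q_{West} = 28: q_{North} = 31.5 − 0.2·28 = 25.9.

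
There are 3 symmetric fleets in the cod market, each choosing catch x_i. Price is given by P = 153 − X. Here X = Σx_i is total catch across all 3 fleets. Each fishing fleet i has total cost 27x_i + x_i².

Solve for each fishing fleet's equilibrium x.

A representative fishing fleet's profit is π_i = x_i(153 − X) − 27x_i − x_i², with X = x_i + Σ_{j≠i} x_j.
First-order condition: 126 − 4x_i − Σ_{j≠i} x_j = 0.
In a symmetric equilibrium every fishing fleet chooses the same x, so Σ_{j≠i} x_j = 2x. The condition becomes 126 − 6x = 0, giving x = 126/6 = 21.

21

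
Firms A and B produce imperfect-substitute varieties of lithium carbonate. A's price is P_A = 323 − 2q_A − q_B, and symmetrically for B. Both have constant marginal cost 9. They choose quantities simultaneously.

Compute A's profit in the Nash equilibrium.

7887.68

Firm A's profit: π = q_A(323 − 2q_A − q_B) − 9q_A.
∂π/∂q_A = 314 − 4q_A − q_B = 0 ⇒ q_A = 78.5 − 0.25q_B.
Setting q_A = q_B in the reaction function: q_A = 78.5 − 0.25q_A, so q_A = 78.5 / 1.25 = 62.8.
P_A = 323 − 2·62.8 − 62.8 = 134.6.
Profit = (134.6 − 9)·62.8 = 7887.68.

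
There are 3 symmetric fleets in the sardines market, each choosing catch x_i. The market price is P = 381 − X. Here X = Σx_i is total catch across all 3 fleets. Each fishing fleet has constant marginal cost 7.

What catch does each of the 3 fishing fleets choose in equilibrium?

93.5

A representative fishing fleet's profit is π_i = x_i(381 − X) − 7x_i, with X = x_i + Σ_{j≠i} x_j.
First-order condition: 374 − 2x_i − Σ_{j≠i} x_j = 0.
With identical fishing fleets, set every x_j = x: then 374 − 2x − 2x = 0, i.e. x = 374/4 = 93.5.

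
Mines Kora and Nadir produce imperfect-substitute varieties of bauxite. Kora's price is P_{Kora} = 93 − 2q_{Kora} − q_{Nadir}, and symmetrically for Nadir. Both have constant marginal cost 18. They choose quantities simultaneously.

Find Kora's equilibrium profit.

Mine Kora's profit: π = q_{Kora}(93 − 2q_{Kora} − q_{Nadir}) − 18q_{Kora}.
∂π/∂q_{Kora} = 75 − 4q_{Kora} − q_{Nadir} = 0 ⇒ q_{Kora} = 18.75 − 0.25q_{Nadir}.
By symmetry q_{Nadir} = q_{Kora}; substituting into the reaction function, 1.25q_{Kora} = 18.75 and q_{Kora} = 15.
P_{Kora} = 93 − 2·15 − 15 = 48.
Profit = (48 − 18)·15 = 450.

450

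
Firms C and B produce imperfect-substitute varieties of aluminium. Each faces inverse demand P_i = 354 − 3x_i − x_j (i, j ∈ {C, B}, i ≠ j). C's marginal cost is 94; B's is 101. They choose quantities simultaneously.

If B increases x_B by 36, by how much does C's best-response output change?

-6

Firm C's profit: π = x_C(354 − 3x_C − x_B) − 94x_C.
∂π/∂x_C = 260 − 6x_C − x_B = 0 ⇒ x_C = 130/3 − (1/6)x_B.
The reaction-function slope is −1/6, so a 36-unit rise in x_B moves x_C by −1/6 × 36 = −6. C's best response falls — the actions are strategic substitutes.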